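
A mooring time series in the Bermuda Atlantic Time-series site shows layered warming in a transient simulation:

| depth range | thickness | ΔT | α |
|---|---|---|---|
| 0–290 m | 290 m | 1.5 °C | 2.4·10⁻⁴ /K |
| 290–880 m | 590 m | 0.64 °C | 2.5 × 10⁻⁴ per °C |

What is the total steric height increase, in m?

290 × 2.4×10⁻⁴ × 1.5 = 0.10440 m
590 × 2.5×10⁻⁴ × 0.64 = 0.09440 m
Δh = 0.10440 + 0.09440 = 0.19880 m

Δh = 0.20 m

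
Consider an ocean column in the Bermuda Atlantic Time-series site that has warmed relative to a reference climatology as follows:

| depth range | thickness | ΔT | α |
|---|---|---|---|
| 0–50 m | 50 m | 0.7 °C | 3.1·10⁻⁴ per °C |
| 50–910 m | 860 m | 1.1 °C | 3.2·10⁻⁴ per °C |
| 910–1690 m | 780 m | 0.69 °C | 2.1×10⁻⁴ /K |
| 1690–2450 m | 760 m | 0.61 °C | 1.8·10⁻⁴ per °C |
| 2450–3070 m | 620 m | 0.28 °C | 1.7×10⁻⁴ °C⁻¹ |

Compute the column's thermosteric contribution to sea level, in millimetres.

Layer 1: 0.7 × 50 × 3.1×10⁻⁴ = 0.01085 m
Layer 2: 860 × 3.2×10⁻⁴ × 1.1 = 0.30272 m
Layer 3: 780 × 2.1×10⁻⁴ × 0.69 = 0.113022 m
0.61 × 760 × 1.8×10⁻⁴ = 0.083448 m
2450–3070 m: 620 × 0.28 × 1.7×10⁻⁴ = 0.029512 m
Δh = 0.01085 + 0.30272 + 0.113022 + 0.083448 + 0.029512 = 0.539552 m ≈ 540 mm

540 mm of thermosteric rise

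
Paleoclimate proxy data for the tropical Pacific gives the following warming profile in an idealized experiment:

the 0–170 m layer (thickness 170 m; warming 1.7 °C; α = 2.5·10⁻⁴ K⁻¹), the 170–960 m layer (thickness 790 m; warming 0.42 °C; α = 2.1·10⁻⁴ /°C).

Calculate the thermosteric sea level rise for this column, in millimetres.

Layer 1: 2.5×10⁻⁴ × 1.7 × 170 = 0.07225 m
170–960 m: 790 × 0.42 × 2.1×10⁻⁴ = 0.069678 m
Δh = 0.07225 + 0.069678 = 0.141928 m

140 mm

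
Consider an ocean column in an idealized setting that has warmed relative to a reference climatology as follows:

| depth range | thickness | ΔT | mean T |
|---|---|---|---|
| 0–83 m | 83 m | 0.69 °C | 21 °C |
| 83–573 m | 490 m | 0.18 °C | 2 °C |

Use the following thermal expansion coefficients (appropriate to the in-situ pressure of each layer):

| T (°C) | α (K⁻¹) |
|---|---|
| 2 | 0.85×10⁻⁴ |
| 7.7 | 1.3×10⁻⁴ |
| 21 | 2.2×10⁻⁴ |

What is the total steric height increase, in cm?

Layer 1 at 21 °C → α = 2.2×10⁻⁴ K⁻¹
Layer 2 at 2 °C → α = 0.85×10⁻⁴ K⁻¹
83 × 0.69 × 2.2×10⁻⁴ = 0.0125994 m
83–573 m: 0.18 × 490 × 0.85×10⁻⁴ = 0.007497 m
Δh = 0.0125994 + 0.007497 = 0.0200964 m

about 2.01 cm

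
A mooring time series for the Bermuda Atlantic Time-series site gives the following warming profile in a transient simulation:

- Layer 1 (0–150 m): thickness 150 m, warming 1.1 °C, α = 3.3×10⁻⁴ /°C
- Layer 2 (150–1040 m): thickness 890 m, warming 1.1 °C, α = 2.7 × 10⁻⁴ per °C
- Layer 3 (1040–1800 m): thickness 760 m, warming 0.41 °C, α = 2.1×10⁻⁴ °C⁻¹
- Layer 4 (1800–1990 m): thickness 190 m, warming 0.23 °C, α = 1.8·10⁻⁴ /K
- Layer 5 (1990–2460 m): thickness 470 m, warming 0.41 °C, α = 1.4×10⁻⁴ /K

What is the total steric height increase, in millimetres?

150 × 3.3×10⁻⁴ × 1.1 = 0.05445 m
Layer 2: 1.1 × 890 × 2.7×10⁻⁴ = 0.26433 m
Layer 3: 2.1×10⁻⁴ × 760 × 0.41 = 0.065436 m
Layer 4: 1.8×10⁻⁴ × 190 × 0.23 = 0.007866 m
Layer 5: 470 × 1.4×10⁻⁴ × 0.41 = 0.026978 m
Δh = 0.05445 + 0.26433 + 0.065436 + 0.007866 + 0.026978 = 0.41906 m ≈ 419 mm

Δh = 419 mm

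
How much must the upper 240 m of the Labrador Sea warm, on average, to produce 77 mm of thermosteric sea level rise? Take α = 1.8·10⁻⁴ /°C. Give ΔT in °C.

1.78 °C

ΔT = Δh/(αH) = 0.077 / (1.8×10⁻⁴ × 240) ≈ 1.782 °C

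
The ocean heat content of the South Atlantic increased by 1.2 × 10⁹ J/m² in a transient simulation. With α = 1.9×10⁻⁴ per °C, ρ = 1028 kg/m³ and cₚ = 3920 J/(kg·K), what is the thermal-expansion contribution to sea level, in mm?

56.6 mm of thermosteric rise

Δh = αQ/(ρcₚ) = 1.9×10⁻⁴ × 1.2×10⁹ / (1028 × 3920) ≈ 0.056579 m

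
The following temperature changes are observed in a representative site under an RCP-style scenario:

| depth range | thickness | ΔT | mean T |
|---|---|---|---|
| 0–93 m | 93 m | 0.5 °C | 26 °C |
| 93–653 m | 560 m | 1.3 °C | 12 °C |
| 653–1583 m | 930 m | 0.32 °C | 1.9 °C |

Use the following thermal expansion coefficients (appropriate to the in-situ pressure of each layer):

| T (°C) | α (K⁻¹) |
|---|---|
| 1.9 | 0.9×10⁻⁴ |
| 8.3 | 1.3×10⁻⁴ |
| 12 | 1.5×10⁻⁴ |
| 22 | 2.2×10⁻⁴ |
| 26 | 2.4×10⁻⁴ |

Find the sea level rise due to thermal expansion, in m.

Layer 1 at 26 °C → α = 2.4×10⁻⁴ K⁻¹
Layer 2 at 12 °C → α = 1.5×10⁻⁴ K⁻¹
Layer 3 at 1.9 °C → α = 0.9×10⁻⁴ K⁻¹
Layer 1: 2.4×10⁻⁴ × 0.5 × 93 = 0.01116 m
Layer 2: 560 × 1.3 × 1.5×10⁻⁴ = 0.10920 m
653–1583 m: 930 × 0.32 × 0.9×10⁻⁴ = 0.026784 m
Δh = 0.01116 + 0.10920 + 0.026784 = 0.147144 m

Δh ≈ 0.147 m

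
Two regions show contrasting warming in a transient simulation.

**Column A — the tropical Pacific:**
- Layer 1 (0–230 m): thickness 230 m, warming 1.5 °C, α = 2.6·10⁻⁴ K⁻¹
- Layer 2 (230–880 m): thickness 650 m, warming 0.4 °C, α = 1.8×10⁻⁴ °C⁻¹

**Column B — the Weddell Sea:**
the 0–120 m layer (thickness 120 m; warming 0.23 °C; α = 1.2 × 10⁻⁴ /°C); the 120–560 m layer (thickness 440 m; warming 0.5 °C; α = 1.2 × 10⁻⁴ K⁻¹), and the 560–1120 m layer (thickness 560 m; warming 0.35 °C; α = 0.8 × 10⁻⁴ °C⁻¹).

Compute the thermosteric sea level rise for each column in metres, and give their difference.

A 0–230 m: 2.6×10⁻⁴ × 230 × 1.5 = 0.08970 m
A Layer 2: 650 × 0.4 × 1.8×10⁻⁴ = 0.04680 m
A total: 0.13650 m
B 0–120 m: 0.23 × 1.2×10⁻⁴ × 120 = 0.003312 m
B 120–560 m: 1.2×10⁻⁴ × 440 × 0.5 = 0.02640 m
B 560 × 0.35 × 0.8×10⁻⁴ = 0.01568 m
B total: 0.045392 m
Difference: 0.13650 − 0.045392 = 0.091108 m

A: 0.137 m; B: 0.0454 m; difference 0.0911 m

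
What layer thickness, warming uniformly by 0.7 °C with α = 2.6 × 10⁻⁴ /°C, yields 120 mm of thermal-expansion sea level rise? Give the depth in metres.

660 m

H = Δh/(αΔT) = 0.12 / (2.6×10⁻⁴ × 0.7) ≈ 659.3 m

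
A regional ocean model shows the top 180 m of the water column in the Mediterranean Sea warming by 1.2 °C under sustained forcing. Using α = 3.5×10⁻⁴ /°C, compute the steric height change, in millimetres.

75.6 mm

Δh = αΔT·H = 3.5×10⁻⁴ × 1.2 × 180 = 0.07560 m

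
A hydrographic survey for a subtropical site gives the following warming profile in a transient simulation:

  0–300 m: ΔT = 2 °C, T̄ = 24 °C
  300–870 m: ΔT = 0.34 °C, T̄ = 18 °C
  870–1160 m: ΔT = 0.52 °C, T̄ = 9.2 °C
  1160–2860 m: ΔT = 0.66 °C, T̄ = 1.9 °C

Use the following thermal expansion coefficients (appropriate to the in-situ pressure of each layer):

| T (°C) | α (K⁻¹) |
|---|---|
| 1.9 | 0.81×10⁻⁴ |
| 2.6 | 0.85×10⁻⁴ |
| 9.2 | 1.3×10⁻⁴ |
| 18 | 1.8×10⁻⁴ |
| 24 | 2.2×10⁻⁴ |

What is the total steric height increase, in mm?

Δh ≈ 277 mm

Layer 1 at 24 °C → α = 2.2×10⁻⁴ K⁻¹
Layer 2 at 18 °C → α = 1.8×10⁻⁴ K⁻¹
Layer 3 at 9.2 °C → α = 1.3×10⁻⁴ K⁻¹
Layer 4 at 1.9 °C → α = 0.81×10⁻⁴ K⁻¹
Layer 1: 2 × 300 × 2.2×10⁻⁴ = 0.13200 m
570 × 1.8×10⁻⁴ × 0.34 = 0.034884 m
290 × 1.3×10⁻⁴ × 0.52 = 0.019604 m
1160–2860 m: 0.66 × 0.81×10⁻⁴ × 1700 = 0.090882 m
Δh = 0.13200 + 0.034884 + 0.019604 + 0.090882 = 0.27737 m ≈ 277 mm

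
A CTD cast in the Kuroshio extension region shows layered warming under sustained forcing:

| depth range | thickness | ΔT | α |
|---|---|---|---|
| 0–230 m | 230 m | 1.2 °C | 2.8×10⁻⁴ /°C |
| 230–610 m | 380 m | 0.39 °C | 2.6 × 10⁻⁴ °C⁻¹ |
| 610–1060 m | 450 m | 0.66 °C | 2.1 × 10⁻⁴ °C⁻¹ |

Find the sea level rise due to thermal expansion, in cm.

Layer 1: 1.2 × 230 × 2.8×10⁻⁴ = 0.07728 m
Layer 2: 380 × 2.6×10⁻⁴ × 0.39 = 0.038532 m
450 × 0.66 × 2.1×10⁻⁴ = 0.06237 m
Δh = 0.07728 + 0.038532 + 0.06237 = 0.178182 m

Δh = 18 cm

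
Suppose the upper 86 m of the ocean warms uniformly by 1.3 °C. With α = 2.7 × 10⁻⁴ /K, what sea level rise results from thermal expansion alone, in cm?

3.02 cm of thermosteric rise

Δh = αΔT·H = 2.7×10⁻⁴ × 1.3 × 86 = 0.030186 m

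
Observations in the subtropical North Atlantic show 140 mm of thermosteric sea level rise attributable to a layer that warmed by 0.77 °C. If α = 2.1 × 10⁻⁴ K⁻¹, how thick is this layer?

H = Δh/(αΔT) = 0.14 / (2.1×10⁻⁴ × 0.77) ≈ 865.8 m

about 866 m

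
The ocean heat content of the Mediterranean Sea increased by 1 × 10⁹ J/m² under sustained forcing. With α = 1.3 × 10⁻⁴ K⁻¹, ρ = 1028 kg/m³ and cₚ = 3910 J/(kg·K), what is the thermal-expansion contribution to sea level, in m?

Δh = αQ/(ρcₚ) = 1.3×10⁻⁴ × 1×10⁹ / (1028 × 3910) ≈ 0.032342 m

0.032 m of thermosteric rise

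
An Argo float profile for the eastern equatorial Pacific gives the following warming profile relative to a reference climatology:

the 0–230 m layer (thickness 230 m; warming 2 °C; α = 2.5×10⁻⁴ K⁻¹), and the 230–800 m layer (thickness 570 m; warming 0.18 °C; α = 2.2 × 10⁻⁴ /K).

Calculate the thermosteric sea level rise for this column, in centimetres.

2.5×10⁻⁴ × 230 × 2 = 0.11500 m
230–800 m: 570 × 2.2×10⁻⁴ × 0.18 = 0.022572 m
Δh = 0.11500 + 0.022572 = 0.137572 m

Δh = 14 cm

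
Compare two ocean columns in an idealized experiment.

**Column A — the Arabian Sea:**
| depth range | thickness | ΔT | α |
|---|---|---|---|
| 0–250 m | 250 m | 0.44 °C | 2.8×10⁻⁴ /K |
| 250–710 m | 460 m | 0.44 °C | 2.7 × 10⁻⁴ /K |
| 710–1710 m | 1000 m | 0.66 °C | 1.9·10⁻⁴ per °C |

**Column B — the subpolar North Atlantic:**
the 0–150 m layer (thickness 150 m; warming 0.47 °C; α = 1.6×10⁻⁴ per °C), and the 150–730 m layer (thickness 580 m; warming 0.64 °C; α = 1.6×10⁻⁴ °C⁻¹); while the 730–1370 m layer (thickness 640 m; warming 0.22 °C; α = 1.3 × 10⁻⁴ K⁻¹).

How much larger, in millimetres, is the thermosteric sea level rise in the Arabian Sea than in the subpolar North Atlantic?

Δh_A − Δh_B ≈ 122 mm

A 0–250 m: 250 × 2.8×10⁻⁴ × 0.44 = 0.03080 m
A Layer 2: 460 × 2.7×10⁻⁴ × 0.44 = 0.054648 m
A 1.9×10⁻⁴ × 1000 × 0.66 = 0.12540 m
A total: 0.210848 m
B 0–150 m: 0.47 × 150 × 1.6×10⁻⁴ = 0.01128 m
B Layer 2: 0.64 × 580 × 1.6×10⁻⁴ = 0.059392 m
B 730–1370 m: 640 × 1.3×10⁻⁴ × 0.22 = 0.018304 m
B total: 0.088976 m
Difference: 0.210848 − 0.088976 = 0.121872 m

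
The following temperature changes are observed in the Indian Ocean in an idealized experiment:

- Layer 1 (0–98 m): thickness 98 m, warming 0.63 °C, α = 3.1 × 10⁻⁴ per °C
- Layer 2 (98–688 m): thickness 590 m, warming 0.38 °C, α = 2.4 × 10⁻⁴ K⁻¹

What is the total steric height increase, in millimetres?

Δh = 73 mm

98 × 0.63 × 3.1×10⁻⁴ = 0.0191394 m
Layer 2: 0.38 × 590 × 2.4×10⁻⁴ = 0.053808 m
Δh = 0.0191394 + 0.053808 = 0.0729474 m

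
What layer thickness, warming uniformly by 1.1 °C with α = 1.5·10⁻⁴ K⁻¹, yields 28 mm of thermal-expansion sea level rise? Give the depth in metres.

H = Δh/(αΔT) = 0.028 / (1.5×10⁻⁴ × 1.1) ≈ 169.7 m

about 170 m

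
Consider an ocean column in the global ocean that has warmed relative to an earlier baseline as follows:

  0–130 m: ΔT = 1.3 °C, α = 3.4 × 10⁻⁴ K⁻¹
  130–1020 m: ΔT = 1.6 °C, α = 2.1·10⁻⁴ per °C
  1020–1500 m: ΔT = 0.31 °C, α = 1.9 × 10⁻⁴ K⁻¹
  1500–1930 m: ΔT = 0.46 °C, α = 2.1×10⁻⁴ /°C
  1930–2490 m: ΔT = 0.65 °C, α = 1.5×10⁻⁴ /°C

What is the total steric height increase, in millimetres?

481 mm

0–130 m: 130 × 3.4×10⁻⁴ × 1.3 = 0.05746 m
130–1020 m: 2.1×10⁻⁴ × 890 × 1.6 = 0.29904 m
1020–1500 m: 480 × 1.9×10⁻⁴ × 0.31 = 0.028272 m
1500–1930 m: 2.1×10⁻⁴ × 0.46 × 430 = 0.041538 m
1.5×10⁻⁴ × 0.65 × 560 = 0.05460 m
Δh = 0.05746 + 0.29904 + 0.028272 + 0.041538 + 0.05460 = 0.48091 m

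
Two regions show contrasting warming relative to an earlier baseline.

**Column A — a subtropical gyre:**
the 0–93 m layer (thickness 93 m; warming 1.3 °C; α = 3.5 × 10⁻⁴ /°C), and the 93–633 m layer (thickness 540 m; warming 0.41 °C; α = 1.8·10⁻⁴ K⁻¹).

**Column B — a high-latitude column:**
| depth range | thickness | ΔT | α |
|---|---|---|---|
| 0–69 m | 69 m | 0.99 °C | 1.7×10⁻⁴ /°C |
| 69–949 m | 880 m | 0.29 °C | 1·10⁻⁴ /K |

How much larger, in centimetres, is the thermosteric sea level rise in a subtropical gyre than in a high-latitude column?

A 1.3 × 3.5×10⁻⁴ × 93 = 0.042315 m
A 0.41 × 540 × 1.8×10⁻⁴ = 0.039852 m
A total: 0.082167 m
B 69 × 1.7×10⁻⁴ × 0.99 = 0.0116127 m
B Layer 2: 1×10⁻⁴ × 880 × 0.29 = 0.02552 m
B total: 0.0371327 m
Difference: 0.082167 − 0.0371327 = 0.0450343 m

4.50 cm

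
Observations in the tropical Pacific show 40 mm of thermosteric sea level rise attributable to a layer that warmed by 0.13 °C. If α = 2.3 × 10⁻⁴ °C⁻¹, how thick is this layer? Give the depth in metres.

H = Δh/(αΔT) = 0.04 / (2.3×10⁻⁴ × 0.13) ≈ 1338 m

about 1300 m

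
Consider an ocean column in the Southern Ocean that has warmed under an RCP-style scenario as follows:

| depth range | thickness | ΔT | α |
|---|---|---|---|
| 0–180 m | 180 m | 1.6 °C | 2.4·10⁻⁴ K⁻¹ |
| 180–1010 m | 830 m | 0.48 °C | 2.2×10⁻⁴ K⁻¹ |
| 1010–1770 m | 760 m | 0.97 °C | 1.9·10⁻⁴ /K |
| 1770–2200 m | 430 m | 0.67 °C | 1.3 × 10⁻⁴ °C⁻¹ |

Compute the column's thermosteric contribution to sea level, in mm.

2.4×10⁻⁴ × 1.6 × 180 = 0.06912 m
Layer 2: 2.2×10⁻⁴ × 0.48 × 830 = 0.087648 m
1010–1770 m: 1.9×10⁻⁴ × 0.97 × 760 = 0.140068 m
1770–2200 m: 430 × 0.67 × 1.3×10⁻⁴ = 0.037453 m
Δh = 0.06912 + 0.087648 + 0.140068 + 0.037453 = 0.334289 m

about 334 mm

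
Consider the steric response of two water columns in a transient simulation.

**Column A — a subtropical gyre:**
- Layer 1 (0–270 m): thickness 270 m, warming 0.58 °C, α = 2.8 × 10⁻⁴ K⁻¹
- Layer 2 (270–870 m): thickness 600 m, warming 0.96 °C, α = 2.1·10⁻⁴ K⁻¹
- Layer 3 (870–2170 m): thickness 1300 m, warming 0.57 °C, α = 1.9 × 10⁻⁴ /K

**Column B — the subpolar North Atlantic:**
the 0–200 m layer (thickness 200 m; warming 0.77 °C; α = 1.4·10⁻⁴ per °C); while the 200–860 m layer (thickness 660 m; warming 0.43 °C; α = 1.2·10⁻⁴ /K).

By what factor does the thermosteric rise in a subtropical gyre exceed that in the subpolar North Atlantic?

A 0–270 m: 270 × 2.8×10⁻⁴ × 0.58 = 0.043848 m
A Layer 2: 600 × 0.96 × 2.1×10⁻⁴ = 0.12096 m
A 870–2170 m: 1300 × 0.57 × 1.9×10⁻⁴ = 0.14079 m
A total: 0.305598 m
B 0.77 × 200 × 1.4×10⁻⁴ = 0.02156 m
B Layer 2: 1.2×10⁻⁴ × 660 × 0.43 = 0.034056 m
B total: 0.055616 m
Ratio: 0.305598 / 0.055616 ≈ 5.495

a factor of 5.5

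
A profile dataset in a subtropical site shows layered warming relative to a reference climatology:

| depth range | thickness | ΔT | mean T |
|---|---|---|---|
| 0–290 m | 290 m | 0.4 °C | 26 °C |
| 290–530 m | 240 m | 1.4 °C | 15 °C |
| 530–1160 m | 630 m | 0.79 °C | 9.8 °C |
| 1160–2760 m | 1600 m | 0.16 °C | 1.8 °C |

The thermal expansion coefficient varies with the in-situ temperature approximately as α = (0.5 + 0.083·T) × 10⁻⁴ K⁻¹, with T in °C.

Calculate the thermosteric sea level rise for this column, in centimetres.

17.1 cm

Layer 1: α = (0.5 + 0.083×26)×10⁻⁴ = 2.658×10⁻⁴ K⁻¹
Layer 2: α = (0.5 + 0.083×15)×10⁻⁴ = 1.745×10⁻⁴ K⁻¹
Layer 3: α = (0.5 + 0.083×9.8)×10⁻⁴ = 1.3134×10⁻⁴ K⁻¹
Layer 4: α = (0.5 + 0.083×1.8)×10⁻⁴ = 0.6494×10⁻⁴ K⁻¹
Layer 1: 0.4 × 290 × 2.658×10⁻⁴ = 0.0308328 m
240 × 1.745×10⁻⁴ × 1.4 = 0.058632 m
Layer 3: 0.79 × 1.3134×10⁻⁴ × 630 = 0.065367918 m
Layer 4: 0.16 × 1600 × 0.6494×10⁻⁴ = 0.01662464 m
Δh = 0.0308328 + 0.058632 + 0.065367918 + 0.01662464 = 0.171457358 m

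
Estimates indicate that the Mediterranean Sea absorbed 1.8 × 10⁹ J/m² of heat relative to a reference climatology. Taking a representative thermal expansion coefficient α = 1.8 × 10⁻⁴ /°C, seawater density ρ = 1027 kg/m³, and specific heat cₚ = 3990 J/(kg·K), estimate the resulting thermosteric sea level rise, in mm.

Δh = 79 mm

Δh = αQ/(ρcₚ) = 1.8×10⁻⁴ × 1.8×10⁹ / (1027 × 3990) ≈ 0.079068 m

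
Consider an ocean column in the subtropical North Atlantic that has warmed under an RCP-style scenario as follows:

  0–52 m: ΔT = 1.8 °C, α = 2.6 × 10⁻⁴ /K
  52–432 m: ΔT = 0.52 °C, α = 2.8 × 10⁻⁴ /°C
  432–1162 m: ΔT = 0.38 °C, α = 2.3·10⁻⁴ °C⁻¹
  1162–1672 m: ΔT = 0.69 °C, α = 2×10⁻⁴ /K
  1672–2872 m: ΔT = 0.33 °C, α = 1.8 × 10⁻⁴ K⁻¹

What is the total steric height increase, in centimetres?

Layer 1: 52 × 2.6×10⁻⁴ × 1.8 = 0.024336 m
380 × 0.52 × 2.8×10⁻⁴ = 0.055328 m
432–1162 m: 2.3×10⁻⁴ × 0.38 × 730 = 0.063802 m
510 × 0.69 × 2×10⁻⁴ = 0.07038 m
Layer 5: 0.33 × 1.8×10⁻⁴ × 1200 = 0.07128 m
Δh = 0.024336 + 0.055328 + 0.063802 + 0.07038 + 0.07128 = 0.285126 m

Δh ≈ 28.5 cm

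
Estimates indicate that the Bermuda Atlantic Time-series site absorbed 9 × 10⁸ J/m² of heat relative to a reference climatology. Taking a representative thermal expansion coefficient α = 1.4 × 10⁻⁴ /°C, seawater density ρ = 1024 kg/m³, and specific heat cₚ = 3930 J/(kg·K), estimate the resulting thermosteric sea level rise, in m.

about 0.0313 m

Δh = αQ/(ρcₚ) = 1.4×10⁻⁴ × 9×10⁸ / (1024 × 3930) ≈ 0.03131 m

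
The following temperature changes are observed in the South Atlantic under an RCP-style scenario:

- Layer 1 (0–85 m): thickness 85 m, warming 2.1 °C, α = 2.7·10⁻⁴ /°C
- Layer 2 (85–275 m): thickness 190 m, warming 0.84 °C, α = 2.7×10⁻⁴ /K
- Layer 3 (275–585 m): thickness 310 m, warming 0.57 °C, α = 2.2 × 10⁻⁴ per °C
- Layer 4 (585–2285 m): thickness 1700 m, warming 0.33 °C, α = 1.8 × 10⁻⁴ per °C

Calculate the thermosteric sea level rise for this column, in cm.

23.1 cm of thermosteric rise

2.1 × 2.7×10⁻⁴ × 85 = 0.048195 m
0.84 × 190 × 2.7×10⁻⁴ = 0.043092 m
2.2×10⁻⁴ × 310 × 0.57 = 0.038874 m
1700 × 0.33 × 1.8×10⁻⁴ = 0.10098 m
Δh = 0.048195 + 0.043092 + 0.038874 + 0.10098 = 0.231141 m ≈ 23.1 cm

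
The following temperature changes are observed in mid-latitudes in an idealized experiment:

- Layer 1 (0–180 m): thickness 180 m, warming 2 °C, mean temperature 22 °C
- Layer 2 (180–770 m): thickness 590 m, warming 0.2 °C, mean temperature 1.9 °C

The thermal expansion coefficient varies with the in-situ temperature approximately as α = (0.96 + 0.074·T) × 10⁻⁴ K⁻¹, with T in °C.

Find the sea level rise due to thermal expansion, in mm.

110 mm

Layer 1: α = (0.96 + 0.074×22)×10⁻⁴ = 2.588×10⁻⁴ K⁻¹
Layer 2: α = (0.96 + 0.074×1.9)×10⁻⁴ = 1.1006×10⁻⁴ K⁻¹
2.588×10⁻⁴ × 2 × 180 = 0.093168 m
Layer 2: 0.2 × 590 × 1.1006×10⁻⁴ = 0.01298708 m
Δh = 0.093168 + 0.01298708 = 0.10615508 m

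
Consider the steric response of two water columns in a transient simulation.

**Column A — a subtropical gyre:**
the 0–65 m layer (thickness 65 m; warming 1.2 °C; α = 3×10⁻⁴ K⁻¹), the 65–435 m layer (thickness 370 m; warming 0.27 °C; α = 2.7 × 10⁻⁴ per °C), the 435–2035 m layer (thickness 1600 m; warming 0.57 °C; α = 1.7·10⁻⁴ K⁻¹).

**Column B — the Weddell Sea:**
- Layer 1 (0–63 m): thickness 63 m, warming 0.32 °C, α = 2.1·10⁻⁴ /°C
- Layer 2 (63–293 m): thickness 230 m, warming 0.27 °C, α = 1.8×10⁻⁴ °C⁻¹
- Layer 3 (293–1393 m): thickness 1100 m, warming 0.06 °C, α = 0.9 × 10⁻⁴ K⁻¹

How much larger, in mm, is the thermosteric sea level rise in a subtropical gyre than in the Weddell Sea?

A Layer 1: 3×10⁻⁴ × 1.2 × 65 = 0.02340 m
A 370 × 2.7×10⁻⁴ × 0.27 = 0.026973 m
A 435–2035 m: 0.57 × 1600 × 1.7×10⁻⁴ = 0.15504 m
A total: 0.205413 m
B Layer 1: 2.1×10⁻⁴ × 0.32 × 63 = 0.0042336 m
B 63–293 m: 230 × 1.8×10⁻⁴ × 0.27 = 0.011178 m
B 293–1393 m: 1100 × 0.06 × 0.9×10⁻⁴ = 0.00594 m
B total: 0.0213516 m
Difference: 0.205413 − 0.0213516 = 0.1840614 m

180 mm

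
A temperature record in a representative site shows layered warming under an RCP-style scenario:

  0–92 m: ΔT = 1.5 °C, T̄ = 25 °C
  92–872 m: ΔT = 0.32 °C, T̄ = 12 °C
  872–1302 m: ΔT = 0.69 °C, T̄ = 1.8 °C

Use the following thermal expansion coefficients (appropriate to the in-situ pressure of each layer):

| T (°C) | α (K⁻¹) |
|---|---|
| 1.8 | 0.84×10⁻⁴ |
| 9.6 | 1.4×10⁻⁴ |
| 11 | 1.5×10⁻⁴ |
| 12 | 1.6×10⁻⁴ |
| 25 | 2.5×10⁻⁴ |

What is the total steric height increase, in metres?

Layer 1 at 25 °C → α = 2.5×10⁻⁴ K⁻¹
Layer 2 at 12 °C → α = 1.6×10⁻⁴ K⁻¹
Layer 3 at 1.8 °C → α = 0.84×10⁻⁴ K⁻¹
92 × 2.5×10⁻⁴ × 1.5 = 0.03450 m
92–872 m: 1.6×10⁻⁴ × 780 × 0.32 = 0.039936 m
0.69 × 430 × 0.84×10⁻⁴ = 0.0249228 m
Δh = 0.03450 + 0.039936 + 0.0249228 = 0.0993588 m

about 0.099 m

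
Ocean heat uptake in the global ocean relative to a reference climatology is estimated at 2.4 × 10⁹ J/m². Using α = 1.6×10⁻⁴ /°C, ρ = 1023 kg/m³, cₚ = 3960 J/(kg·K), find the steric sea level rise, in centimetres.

Δh = αQ/(ρcₚ) = 1.6×10⁻⁴ × 2.4×10⁹ / (1023 × 3960) ≈ 0.09479 m

about 9.48 cm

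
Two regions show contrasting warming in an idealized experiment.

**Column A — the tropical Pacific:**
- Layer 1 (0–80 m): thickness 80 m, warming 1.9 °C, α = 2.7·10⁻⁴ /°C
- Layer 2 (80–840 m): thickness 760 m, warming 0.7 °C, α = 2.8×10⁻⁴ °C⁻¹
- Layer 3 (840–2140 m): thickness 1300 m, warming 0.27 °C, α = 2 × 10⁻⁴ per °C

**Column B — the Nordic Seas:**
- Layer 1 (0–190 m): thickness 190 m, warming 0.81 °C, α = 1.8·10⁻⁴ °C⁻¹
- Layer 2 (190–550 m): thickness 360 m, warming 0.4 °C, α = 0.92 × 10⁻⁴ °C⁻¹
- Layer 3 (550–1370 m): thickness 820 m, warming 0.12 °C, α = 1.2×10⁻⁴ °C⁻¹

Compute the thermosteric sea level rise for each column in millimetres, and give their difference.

A: 260 mm; B: 53 mm; difference 210 mm

A Layer 1: 80 × 2.7×10⁻⁴ × 1.9 = 0.04104 m
A Layer 2: 0.7 × 2.8×10⁻⁴ × 760 = 0.14896 m
A 840–2140 m: 2×10⁻⁴ × 1300 × 0.27 = 0.07020 m
A total: 0.26020 m
B 0–190 m: 190 × 1.8×10⁻⁴ × 0.81 = 0.027702 m
B 190–550 m: 0.92×10⁻⁴ × 360 × 0.4 = 0.013248 m
B Layer 3: 1.2×10⁻⁴ × 820 × 0.12 = 0.011808 m
B total: 0.052758 m
Difference: 0.26020 − 0.052758 = 0.207442 m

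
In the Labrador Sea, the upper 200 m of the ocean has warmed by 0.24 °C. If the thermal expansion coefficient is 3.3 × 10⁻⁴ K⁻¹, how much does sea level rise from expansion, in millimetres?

about 15.8 mm

Δh = αΔT·H = 3.3×10⁻⁴ × 0.24 × 200 = 0.01584 m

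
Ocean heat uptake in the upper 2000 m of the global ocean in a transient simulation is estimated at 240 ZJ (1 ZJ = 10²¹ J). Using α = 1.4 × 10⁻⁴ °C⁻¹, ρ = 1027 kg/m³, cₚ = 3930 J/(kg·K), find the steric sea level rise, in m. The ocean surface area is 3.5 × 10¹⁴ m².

Δh ≈ 0.0238 m

Per unit area: Q = 240×10²¹ / (3.5×10¹⁴) ≈ 6.857×10⁸ J/m²
Δh = αQ/(ρcₚ) = 1.4×10⁻⁴ × 6.857×10⁸ / (1027 × 3930) ≈ 0.023785 m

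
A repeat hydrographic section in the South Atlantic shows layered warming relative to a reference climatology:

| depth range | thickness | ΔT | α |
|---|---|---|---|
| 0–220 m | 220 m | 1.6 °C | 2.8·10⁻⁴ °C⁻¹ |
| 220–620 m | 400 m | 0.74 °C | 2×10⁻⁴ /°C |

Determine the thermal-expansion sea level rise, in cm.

16 cm

0–220 m: 2.8×10⁻⁴ × 1.6 × 220 = 0.09856 m
0.74 × 2×10⁻⁴ × 400 = 0.05920 m
Δh = 0.09856 + 0.05920 = 0.15776 m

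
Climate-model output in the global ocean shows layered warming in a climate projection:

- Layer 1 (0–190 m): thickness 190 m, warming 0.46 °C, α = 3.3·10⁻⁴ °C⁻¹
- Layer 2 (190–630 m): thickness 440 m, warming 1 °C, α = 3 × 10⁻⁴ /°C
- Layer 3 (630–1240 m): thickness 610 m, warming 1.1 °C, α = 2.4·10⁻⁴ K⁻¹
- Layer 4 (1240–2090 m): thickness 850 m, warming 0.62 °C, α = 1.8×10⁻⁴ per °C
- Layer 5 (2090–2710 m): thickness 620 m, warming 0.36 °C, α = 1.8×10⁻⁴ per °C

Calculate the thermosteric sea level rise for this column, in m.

3.3×10⁻⁴ × 190 × 0.46 = 0.028842 m
190–630 m: 1 × 440 × 3×10⁻⁴ = 0.13200 m
1.1 × 2.4×10⁻⁴ × 610 = 0.16104 m
1240–2090 m: 0.62 × 1.8×10⁻⁴ × 850 = 0.09486 m
2090–2710 m: 0.36 × 620 × 1.8×10⁻⁴ = 0.040176 m
Δh = 0.028842 + 0.13200 + 0.16104 + 0.09486 + 0.040176 = 0.456918 m

Δh = 0.457 m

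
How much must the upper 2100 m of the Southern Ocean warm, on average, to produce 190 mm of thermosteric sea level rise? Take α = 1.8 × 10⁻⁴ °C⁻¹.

about 0.503 K

ΔT = Δh/(αH) = 0.19 / (1.8×10⁻⁴ × 2100) ≈ 0.5026 K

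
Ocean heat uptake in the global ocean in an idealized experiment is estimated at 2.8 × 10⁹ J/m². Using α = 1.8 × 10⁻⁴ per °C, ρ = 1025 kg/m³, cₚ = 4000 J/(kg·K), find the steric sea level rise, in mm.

about 120 mm

Δh = αQ/(ρcₚ) = 1.8×10⁻⁴ × 2.8×10⁹ / (1025 × 4000) ≈ 0.12293 m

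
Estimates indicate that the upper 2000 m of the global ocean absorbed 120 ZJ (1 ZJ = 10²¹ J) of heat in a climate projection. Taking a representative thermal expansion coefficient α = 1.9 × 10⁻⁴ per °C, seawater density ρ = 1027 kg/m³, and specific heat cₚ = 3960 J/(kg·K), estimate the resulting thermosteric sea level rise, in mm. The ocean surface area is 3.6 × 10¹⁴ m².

15.6 mm of thermosteric rise

Per unit area: Q = 120×10²¹ / (3.6×10¹⁴) ≈ 3.333×10⁸ J/m²
Δh = αQ/(ρcₚ) = 1.9×10⁻⁴ × 3.333×10⁸ / (1027 × 3960) ≈ 0.015571 m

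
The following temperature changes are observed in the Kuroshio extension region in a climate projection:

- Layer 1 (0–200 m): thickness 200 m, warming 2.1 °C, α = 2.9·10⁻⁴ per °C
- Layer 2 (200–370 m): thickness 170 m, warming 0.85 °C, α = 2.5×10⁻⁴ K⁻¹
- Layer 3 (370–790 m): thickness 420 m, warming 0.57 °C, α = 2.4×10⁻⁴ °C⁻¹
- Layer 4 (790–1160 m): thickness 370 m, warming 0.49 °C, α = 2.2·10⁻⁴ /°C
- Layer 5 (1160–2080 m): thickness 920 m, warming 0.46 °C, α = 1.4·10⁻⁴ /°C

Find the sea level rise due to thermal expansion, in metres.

0–200 m: 2.1 × 200 × 2.9×10⁻⁴ = 0.12180 m
Layer 2: 0.85 × 170 × 2.5×10⁻⁴ = 0.036125 m
Layer 3: 420 × 0.57 × 2.4×10⁻⁴ = 0.057456 m
790–1160 m: 370 × 2.2×10⁻⁴ × 0.49 = 0.039886 m
1160–2080 m: 0.46 × 920 × 1.4×10⁻⁴ = 0.059248 m
Δh = 0.12180 + 0.036125 + 0.057456 + 0.039886 + 0.059248 = 0.314515 m ≈ 0.315 m

Δh ≈ 0.315 m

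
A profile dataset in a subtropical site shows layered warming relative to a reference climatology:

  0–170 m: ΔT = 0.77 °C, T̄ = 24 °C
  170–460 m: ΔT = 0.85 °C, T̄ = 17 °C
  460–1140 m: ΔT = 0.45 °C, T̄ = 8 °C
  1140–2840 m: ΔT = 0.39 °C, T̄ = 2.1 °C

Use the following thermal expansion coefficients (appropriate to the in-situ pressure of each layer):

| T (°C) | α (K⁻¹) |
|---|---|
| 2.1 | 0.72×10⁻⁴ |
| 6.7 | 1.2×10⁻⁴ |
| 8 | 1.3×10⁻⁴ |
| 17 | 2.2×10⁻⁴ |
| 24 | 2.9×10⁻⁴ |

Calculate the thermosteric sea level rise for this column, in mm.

Δh = 180 mm

Layer 1 at 24 °C → α = 2.9×10⁻⁴ K⁻¹
Layer 2 at 17 °C → α = 2.2×10⁻⁴ K⁻¹
Layer 3 at 8 °C → α = 1.3×10⁻⁴ K⁻¹
Layer 4 at 2.1 °C → α = 0.72×10⁻⁴ K⁻¹
0–170 m: 2.9×10⁻⁴ × 170 × 0.77 = 0.037961 m
170–460 m: 0.85 × 2.2×10⁻⁴ × 290 = 0.05423 m
680 × 1.3×10⁻⁴ × 0.45 = 0.03978 m
0.39 × 0.72×10⁻⁴ × 1700 = 0.047736 m
Δh = 0.037961 + 0.05423 + 0.03978 + 0.047736 = 0.179707 m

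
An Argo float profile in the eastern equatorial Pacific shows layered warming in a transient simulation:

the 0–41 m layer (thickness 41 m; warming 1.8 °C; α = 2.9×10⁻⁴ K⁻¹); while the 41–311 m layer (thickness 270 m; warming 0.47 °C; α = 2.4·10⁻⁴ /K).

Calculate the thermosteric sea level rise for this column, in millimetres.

about 51.9 mm

41 × 1.8 × 2.9×10⁻⁴ = 0.021402 m
270 × 0.47 × 2.4×10⁻⁴ = 0.030456 m
Δh = 0.021402 + 0.030456 = 0.051858 m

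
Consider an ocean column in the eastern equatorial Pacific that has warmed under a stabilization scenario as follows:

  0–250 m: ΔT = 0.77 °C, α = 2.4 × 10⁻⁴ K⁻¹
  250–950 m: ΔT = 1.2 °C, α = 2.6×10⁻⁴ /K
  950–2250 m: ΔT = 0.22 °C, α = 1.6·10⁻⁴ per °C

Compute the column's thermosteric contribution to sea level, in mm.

Layer 1: 250 × 2.4×10⁻⁴ × 0.77 = 0.04620 m
700 × 1.2 × 2.6×10⁻⁴ = 0.21840 m
Layer 3: 1300 × 1.6×10⁻⁴ × 0.22 = 0.04576 m
Δh = 0.04620 + 0.21840 + 0.04576 = 0.31036 m

Δh = 310 mm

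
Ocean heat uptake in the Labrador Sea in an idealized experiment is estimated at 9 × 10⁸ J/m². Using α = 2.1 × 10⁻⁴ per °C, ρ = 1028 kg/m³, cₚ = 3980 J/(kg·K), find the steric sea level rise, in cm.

Δh = αQ/(ρcₚ) = 2.1×10⁻⁴ × 9×10⁸ / (1028 × 3980) ≈ 0.046194 m

Δh = 4.62 cm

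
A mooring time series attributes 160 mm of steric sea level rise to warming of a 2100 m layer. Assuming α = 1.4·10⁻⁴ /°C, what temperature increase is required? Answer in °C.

ΔT = Δh/(αH) = 0.16 / (1.4×10⁻⁴ × 2100) ≈ 0.5442 °C

ΔT ≈ 0.544 °C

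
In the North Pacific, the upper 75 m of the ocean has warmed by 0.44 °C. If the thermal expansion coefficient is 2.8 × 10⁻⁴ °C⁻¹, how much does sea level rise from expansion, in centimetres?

Δh = αΔT·H = 2.8×10⁻⁴ × 0.44 × 75 = 0.00924 m

0.92 cm of thermosteric rise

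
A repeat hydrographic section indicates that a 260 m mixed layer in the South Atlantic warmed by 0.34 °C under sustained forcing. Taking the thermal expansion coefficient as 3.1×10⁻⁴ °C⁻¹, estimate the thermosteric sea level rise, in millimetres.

Δh = αΔT·H = 3.1×10⁻⁴ × 0.34 × 260 = 0.027404 m

Δh = 27 mm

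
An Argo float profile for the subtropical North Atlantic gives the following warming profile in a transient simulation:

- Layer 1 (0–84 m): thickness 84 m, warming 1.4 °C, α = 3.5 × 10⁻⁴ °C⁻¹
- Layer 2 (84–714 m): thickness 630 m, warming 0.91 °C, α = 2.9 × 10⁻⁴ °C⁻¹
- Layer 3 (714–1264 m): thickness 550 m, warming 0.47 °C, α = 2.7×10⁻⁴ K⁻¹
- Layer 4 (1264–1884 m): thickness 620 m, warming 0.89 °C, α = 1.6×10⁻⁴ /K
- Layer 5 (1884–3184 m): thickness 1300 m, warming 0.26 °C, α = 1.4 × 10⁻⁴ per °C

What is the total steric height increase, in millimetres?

84 × 1.4 × 3.5×10⁻⁴ = 0.04116 m
Layer 2: 630 × 0.91 × 2.9×10⁻⁴ = 0.166257 m
Layer 3: 0.47 × 550 × 2.7×10⁻⁴ = 0.069795 m
Layer 4: 1.6×10⁻⁴ × 620 × 0.89 = 0.088288 m
Layer 5: 1300 × 1.4×10⁻⁴ × 0.26 = 0.04732 m
Δh = 0.04116 + 0.166257 + 0.069795 + 0.088288 + 0.04732 = 0.41282 m

about 413 mm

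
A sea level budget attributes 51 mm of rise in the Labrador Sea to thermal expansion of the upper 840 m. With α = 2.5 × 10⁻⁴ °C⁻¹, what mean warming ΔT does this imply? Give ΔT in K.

ΔT ≈ 0.243 K

ΔT = Δh/(αH) = 0.051 / (2.5×10⁻⁴ × 840) ≈ 0.2429 K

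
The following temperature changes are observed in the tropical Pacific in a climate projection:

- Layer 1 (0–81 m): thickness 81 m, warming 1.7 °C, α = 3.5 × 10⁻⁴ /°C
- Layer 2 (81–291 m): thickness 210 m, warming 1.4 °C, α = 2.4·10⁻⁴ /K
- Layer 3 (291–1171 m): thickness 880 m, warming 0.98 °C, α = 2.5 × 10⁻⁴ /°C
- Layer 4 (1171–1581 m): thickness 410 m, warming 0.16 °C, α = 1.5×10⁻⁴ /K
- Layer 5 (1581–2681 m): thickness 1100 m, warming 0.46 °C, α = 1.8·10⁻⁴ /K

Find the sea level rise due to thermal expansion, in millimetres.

435 mm

Layer 1: 1.7 × 3.5×10⁻⁴ × 81 = 0.048195 m
2.4×10⁻⁴ × 1.4 × 210 = 0.07056 m
0.98 × 2.5×10⁻⁴ × 880 = 0.21560 m
Layer 4: 1.5×10⁻⁴ × 0.16 × 410 = 0.00984 m
1.8×10⁻⁴ × 1100 × 0.46 = 0.09108 m
Δh = 0.048195 + 0.07056 + 0.21560 + 0.00984 + 0.09108 = 0.435275 m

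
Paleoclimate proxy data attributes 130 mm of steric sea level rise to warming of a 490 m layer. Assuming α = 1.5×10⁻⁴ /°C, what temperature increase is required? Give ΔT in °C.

ΔT ≈ 1.8 °C

ΔT = Δh/(αH) = 0.13 / (1.5×10⁻⁴ × 490) ≈ 1.769 °C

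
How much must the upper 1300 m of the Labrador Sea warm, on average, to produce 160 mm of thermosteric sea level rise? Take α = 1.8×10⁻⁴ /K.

about 0.684 K

ΔT = Δh/(αH) = 0.16 / (1.8×10⁻⁴ × 1300) ≈ 0.6838 K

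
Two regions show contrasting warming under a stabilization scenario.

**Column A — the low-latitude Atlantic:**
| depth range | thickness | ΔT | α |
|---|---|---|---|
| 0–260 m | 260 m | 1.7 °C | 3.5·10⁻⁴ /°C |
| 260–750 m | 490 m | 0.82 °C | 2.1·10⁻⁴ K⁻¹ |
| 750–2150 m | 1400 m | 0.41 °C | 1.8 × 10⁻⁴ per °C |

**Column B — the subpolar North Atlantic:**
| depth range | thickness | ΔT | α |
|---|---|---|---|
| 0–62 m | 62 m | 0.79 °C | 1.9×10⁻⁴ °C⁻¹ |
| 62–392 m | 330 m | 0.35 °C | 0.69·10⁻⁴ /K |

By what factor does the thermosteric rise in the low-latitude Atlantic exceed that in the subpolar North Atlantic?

A Layer 1: 260 × 1.7 × 3.5×10⁻⁴ = 0.15470 m
A 260–750 m: 490 × 0.82 × 2.1×10⁻⁴ = 0.084378 m
A 0.41 × 1.8×10⁻⁴ × 1400 = 0.10332 m
A total: 0.342398 m
B 0–62 m: 0.79 × 1.9×10⁻⁴ × 62 = 0.0093062 m
B 0.35 × 330 × 0.69×10⁻⁴ = 0.0079695 m
B total: 0.0172757 m
Ratio: 0.342398 / 0.0172757 ≈ 19.82

≈ 20×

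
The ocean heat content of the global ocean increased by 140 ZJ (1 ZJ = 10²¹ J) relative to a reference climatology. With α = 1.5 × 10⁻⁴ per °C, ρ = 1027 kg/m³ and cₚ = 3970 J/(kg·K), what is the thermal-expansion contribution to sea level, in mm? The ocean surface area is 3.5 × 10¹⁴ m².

Per unit area: Q = 140×10²¹ / (3.5×10¹⁴) = 4×10⁸ J/m²
Δh = αQ/(ρcₚ) = 1.5×10⁻⁴ × 4×10⁸ / (1027 × 3970) ≈ 0.014716 m

Δh ≈ 14.7 mm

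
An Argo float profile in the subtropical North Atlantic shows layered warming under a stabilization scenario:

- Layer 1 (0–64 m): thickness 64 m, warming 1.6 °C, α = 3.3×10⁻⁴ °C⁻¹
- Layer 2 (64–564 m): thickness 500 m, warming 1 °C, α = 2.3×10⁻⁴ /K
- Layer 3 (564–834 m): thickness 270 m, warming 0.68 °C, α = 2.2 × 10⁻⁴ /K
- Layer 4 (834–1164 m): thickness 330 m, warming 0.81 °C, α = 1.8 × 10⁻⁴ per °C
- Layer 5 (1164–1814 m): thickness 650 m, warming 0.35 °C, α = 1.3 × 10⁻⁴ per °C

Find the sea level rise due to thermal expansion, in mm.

267 mm of thermosteric rise

3.3×10⁻⁴ × 64 × 1.6 = 0.033792 m
Layer 2: 2.3×10⁻⁴ × 500 × 1 = 0.11500 m
2.2×10⁻⁴ × 0.68 × 270 = 0.040392 m
834–1164 m: 330 × 0.81 × 1.8×10⁻⁴ = 0.048114 m
Layer 5: 0.35 × 1.3×10⁻⁴ × 650 = 0.029575 m
Δh = 0.033792 + 0.11500 + 0.040392 + 0.048114 + 0.029575 = 0.266873 m ≈ 267 mm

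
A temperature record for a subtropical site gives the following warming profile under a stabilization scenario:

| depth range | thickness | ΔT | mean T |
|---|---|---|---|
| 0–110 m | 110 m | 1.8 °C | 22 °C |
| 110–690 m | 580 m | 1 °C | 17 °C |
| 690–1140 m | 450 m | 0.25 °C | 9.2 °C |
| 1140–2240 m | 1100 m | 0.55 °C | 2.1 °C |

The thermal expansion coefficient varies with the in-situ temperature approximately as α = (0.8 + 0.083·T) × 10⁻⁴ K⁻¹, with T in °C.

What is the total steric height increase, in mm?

Layer 1: α = (0.8 + 0.083×22)×10⁻⁴ = 2.626×10⁻⁴ K⁻¹
Layer 2: α = (0.8 + 0.083×17)×10⁻⁴ = 2.211×10⁻⁴ K⁻¹
Layer 3: α = (0.8 + 0.083×9.2)×10⁻⁴ = 1.5636×10⁻⁴ K⁻¹
Layer 4: α = (0.8 + 0.083×2.1)×10⁻⁴ = 0.9743×10⁻⁴ K⁻¹
0–110 m: 110 × 2.626×10⁻⁴ × 1.8 = 0.0519948 m
1 × 2.211×10⁻⁴ × 580 = 0.128238 m
450 × 1.5636×10⁻⁴ × 0.25 = 0.0175905 m
1100 × 0.9743×10⁻⁴ × 0.55 = 0.05894515 m
Δh = 0.0519948 + 0.128238 + 0.0175905 + 0.05894515 = 0.25676845 m ≈ 257 mm

257 mm of thermosteric rise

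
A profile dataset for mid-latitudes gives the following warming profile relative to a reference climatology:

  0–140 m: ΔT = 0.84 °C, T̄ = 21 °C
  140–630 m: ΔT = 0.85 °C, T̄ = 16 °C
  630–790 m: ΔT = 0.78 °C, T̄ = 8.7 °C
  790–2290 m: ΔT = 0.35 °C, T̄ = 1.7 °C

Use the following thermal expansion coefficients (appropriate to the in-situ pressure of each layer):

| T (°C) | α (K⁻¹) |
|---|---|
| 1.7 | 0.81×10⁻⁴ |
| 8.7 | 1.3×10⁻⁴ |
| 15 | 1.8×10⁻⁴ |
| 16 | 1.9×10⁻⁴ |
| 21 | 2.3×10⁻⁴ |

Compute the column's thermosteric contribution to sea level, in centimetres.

Layer 1 at 21 °C → α = 2.3×10⁻⁴ K⁻¹
Layer 2 at 16 °C → α = 1.9×10⁻⁴ K⁻¹
Layer 3 at 8.7 °C → α = 1.3×10⁻⁴ K⁻¹
Layer 4 at 1.7 °C → α = 0.81×10⁻⁴ K⁻¹
Layer 1: 0.84 × 140 × 2.3×10⁻⁴ = 0.027048 m
Layer 2: 1.9×10⁻⁴ × 0.85 × 490 = 0.079135 m
0.78 × 1.3×10⁻⁴ × 160 = 0.016224 m
Layer 4: 0.35 × 1500 × 0.81×10⁻⁴ = 0.042525 m
Δh = 0.027048 + 0.079135 + 0.016224 + 0.042525 = 0.164932 m

Δh = 16 cm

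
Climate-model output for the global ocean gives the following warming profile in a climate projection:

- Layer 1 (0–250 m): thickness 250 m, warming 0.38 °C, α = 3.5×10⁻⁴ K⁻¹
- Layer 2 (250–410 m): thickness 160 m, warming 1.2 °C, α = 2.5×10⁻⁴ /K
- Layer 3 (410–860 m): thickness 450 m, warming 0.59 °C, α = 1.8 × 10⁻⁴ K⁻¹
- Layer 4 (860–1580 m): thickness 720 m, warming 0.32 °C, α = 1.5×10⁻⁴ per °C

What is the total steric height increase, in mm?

0.38 × 250 × 3.5×10⁻⁴ = 0.03325 m
250–410 m: 1.2 × 160 × 2.5×10⁻⁴ = 0.04800 m
Layer 3: 1.8×10⁻⁴ × 450 × 0.59 = 0.04779 m
1.5×10⁻⁴ × 720 × 0.32 = 0.03456 m
Δh = 0.03325 + 0.04800 + 0.04779 + 0.03456 = 0.16360 m ≈ 160 mm

160 mm of thermosteric rise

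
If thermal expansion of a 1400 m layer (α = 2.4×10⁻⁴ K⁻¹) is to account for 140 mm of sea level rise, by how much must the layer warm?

ΔT = Δh/(αH) = 0.14 / (2.4×10⁻⁴ × 1400) ≈ 0.4167 K

ΔT ≈ 0.417 K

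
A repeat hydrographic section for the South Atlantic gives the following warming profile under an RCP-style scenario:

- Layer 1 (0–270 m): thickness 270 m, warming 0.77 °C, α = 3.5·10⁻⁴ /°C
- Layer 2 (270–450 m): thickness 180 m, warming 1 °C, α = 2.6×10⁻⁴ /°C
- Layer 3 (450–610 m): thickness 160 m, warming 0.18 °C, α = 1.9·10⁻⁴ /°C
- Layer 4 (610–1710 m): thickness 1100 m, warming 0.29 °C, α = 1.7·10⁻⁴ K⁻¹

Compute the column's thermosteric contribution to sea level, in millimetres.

0–270 m: 0.77 × 270 × 3.5×10⁻⁴ = 0.072765 m
270–450 m: 1 × 180 × 2.6×10⁻⁴ = 0.04680 m
450–610 m: 1.9×10⁻⁴ × 160 × 0.18 = 0.005472 m
0.29 × 1.7×10⁻⁴ × 1100 = 0.05423 m
Δh = 0.072765 + 0.04680 + 0.005472 + 0.05423 = 0.179267 m

Δh = 179 mm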